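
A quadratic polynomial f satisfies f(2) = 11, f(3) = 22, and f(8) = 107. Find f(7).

86

Write f(t) = at^2 + bt + c. Substituting each data point gives a linear system:
  4a + 2b + c = 11
  9a + 3b + c = 22
  64a + 8b + c = 107
Solving the system yields a = 1, b = 6, c = -5.
So f(t) = t^2 + 6t - 5.
Then f(7) = 86.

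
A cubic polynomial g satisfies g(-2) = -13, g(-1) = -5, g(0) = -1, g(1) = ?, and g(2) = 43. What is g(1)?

On equispaced nodes a degree-3 polynomial has vanishing fourth forward difference, so
  g(-2) - 4·g(-1) + 6·g(0) - 4·g(1) + g(2) = 0.
Substituting the known values and solving for g(1):
  -4·g(1) = -44
  g(1) = 11.

11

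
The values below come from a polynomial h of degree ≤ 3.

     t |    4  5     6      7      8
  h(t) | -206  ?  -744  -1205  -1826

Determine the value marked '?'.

-419

The 4 known points determine the degree-3 polynomial uniquely.
Write h(t) = at^3 + bt^2 + ct + d. Substituting each data point gives a linear system:
  64a + 16b + 4c + d = -206
  216a + 36b + 6c + d = -744
  343a + 49b + 7c + d = -1205
  512a + 64b + 8c + d = -1826
Solving the system yields a = -4, b = 4, c = -5, d = 6.
So h(t) = -4t^3 + 4t^2 - 5t + 6.
Then h(5) = -419.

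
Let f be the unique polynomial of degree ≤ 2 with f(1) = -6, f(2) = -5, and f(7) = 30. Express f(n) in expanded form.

f(n) = n^2 - 2n - 5

Write f(n) = an^2 + bn + c. Substituting each data point gives a linear system:
  a + b + c = -6
  4a + 2b + c = -5
  49a + 7b + c = 30
Solving the system yields a = 1, b = -2, c = -5.
So f(n) = n^2 - 2n - 5.
Check: f(1) = -6. ✓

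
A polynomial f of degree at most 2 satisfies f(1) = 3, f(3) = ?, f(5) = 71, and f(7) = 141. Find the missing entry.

The 3 known points determine the degree-2 polynomial uniquely.
Write f(u) = au^2 + bu + c. Substituting each data point gives a linear system:
  a + b + c = 3
  25a + 5b + c = 71
  49a + 7b + c = 141
Solving the system yields a = 3, b = -1, c = 1.
So f(u) = 3u^2 - u + 1.
Then f(3) = 25.

25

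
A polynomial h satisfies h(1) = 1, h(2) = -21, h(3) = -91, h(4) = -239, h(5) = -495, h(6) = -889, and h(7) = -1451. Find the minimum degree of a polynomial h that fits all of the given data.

3

Forward differences of the values at s = 1, 2, 3, 4, 5, 6, 7:
  h  : 1  -21  -91  -239  -495  -889  -1451
  Δ  : -22  -70  -148  -256  -394  -562
  Δ^2: -48  -78  -108  -138  -168
  Δ^3: -30  -30  -30  -30
  Δ^4: 0  0  0
  Δ^5: 0  0
  Δ^6: 0
The third differences are constant (-30) and nonzero, while all higher differences vanish, so the minimal degree is 3.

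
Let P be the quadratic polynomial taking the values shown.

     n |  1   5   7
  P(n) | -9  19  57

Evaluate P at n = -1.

Using the Lagrange interpolation formula with nodes 1, 5, 7:
  L_0(n) = (n - 5)(n - 7) / 24
  L_1(n) = (n - 1)(n - 7) / -8
  L_2(n) = (n - 1)(n - 5) / 12
Then P(n) = -9·L_0(n) + 19·L_1(n) + 57·L_2(n).
Expanding and collecting terms gives P(n) = 2n^2 - 5n - 6.
Evaluating at n = -1: P(-1) = 1.

1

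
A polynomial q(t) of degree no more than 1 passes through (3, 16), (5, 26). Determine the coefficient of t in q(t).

5

Write q(t) = at + b. Substituting each data point gives a linear system:
  3a + b = 16
  5a + b = 26
Solving the system yields a = 5, b = 1.
So q(t) = 5t + 1.
The leading coefficient is 5.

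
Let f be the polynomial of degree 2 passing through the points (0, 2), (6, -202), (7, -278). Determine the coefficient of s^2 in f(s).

Write f(s) = as^2 + bs + c. Substituting each data point gives a linear system:
  c = 2
  36a + 6b + c = -202
  49a + 7b + c = -278
Solving the system yields a = -6, b = 2, c = 2.
So f(s) = -6s^2 + 2s + 2.
The leading coefficient is -6.

-6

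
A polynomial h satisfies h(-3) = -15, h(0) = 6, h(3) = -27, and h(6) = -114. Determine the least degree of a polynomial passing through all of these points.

Forward differences of the values at t = -3, 0, 3, 6:
  h  : -15  6  -27  -114
  Δ  : 21  -33  -87
  Δ^2: -54  -54
  Δ^3: 0
The second differences are constant (-54) and nonzero, while all higher differences vanish, so the minimal degree is 2.

2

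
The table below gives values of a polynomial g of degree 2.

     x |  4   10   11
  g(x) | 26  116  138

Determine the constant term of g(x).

6

Write g(x) = ax^2 + bx + c. Substituting each data point gives a linear system:
  16a + 4b + c = 26
  100a + 10b + c = 116
  121a + 11b + c = 138
Solving the system yields a = 1, b = 1, c = 6.
So g(x) = x^2 + x + 6.
The constant term is 6.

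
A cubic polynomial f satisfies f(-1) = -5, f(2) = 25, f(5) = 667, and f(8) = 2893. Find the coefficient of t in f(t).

Write f(t) = at^3 + bt^2 + ct + d. Substituting each data point gives a linear system:
  -a + b - c + d = -5
  8a + 4b + 2c + d = 25
  125a + 25b + 5c + d = 667
  512a + 64b + 8c + d = 2893
Solving the system yields a = 6, b = -2, c = -6, d = -3.
So f(t) = 6t³ - 2t² - 6t - 3.
The coefficient of t is -6.

-6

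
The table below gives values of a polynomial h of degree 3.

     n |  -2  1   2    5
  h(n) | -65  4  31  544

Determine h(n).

h(n) = 5n^3 - 4n^2 + 4n - 1

Write h(n) = an^3 + bn^2 + cn + d. Substituting each data point gives a linear system:
  -8a + 4b - 2c + d = -65
  a + b + c + d = 4
  8a + 4b + 2c + d = 31
  125a + 25b + 5c + d = 544
Solving the system yields a = 5, b = -4, c = 4, d = -1.
So h(n) = 5n^3 - 4n^2 + 4n - 1.
Check: h(1) = 4. ✓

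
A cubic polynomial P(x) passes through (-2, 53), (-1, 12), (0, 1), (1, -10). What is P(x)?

P(x) = -5x^3 - 6x + 1

Using the Lagrange interpolation formula with nodes -2, -1, 0, 1:
  L_0(x) = (x + 1)x(x - 1) / -6
  L_1(x) = (x + 2)x(x - 1) / 2
  L_2(x) = (x + 2)(x + 1)(x - 1) / -2
  L_3(x) = (x + 2)(x + 1)x / 6
Then P(x) = 53·L_0(x) + 12·L_1(x) + 1·L_2(x) - 10·L_3(x).
Expanding and collecting terms gives P(x) = -5x^3 - 6x + 1.
Check: P(1) = -10. ✓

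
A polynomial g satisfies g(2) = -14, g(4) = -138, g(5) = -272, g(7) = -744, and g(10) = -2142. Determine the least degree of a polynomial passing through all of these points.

3

Divided differences on the nodes 2, 4, 5, 7, 10:
  order 0: -14  -138  -272  -744  -2142
  order 1: -62  -134  -236  -466
  order 2: -24  -34  -46
  order 3: -2  -2
  order 4: 0
The order-3 divided differences are all -2 (nonzero) and every higher order vanishes, so the data lies on a polynomial of degree exactly 3.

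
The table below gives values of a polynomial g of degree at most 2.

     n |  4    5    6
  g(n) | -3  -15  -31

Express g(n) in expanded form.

Write g(n) = an^2 + bn + c. Substituting each data point gives a linear system:
  16a + 4b + c = -3
  25a + 5b + c = -15
  36a + 6b + c = -31
Solving the system yields a = -2, b = 6, c = 5.
So g(n) = -2n² + 6n + 5.
Check: g(5) = -15. ✓

g(n) = -2n^2 + 6n + 5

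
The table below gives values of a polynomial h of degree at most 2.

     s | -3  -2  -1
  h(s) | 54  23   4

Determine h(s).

h(s) = 6s^2 - s - 3

Using the Lagrange interpolation formula with nodes -3, -2, -1:
  L_0(s) = (s + 2)(s + 1) / 2
  L_1(s) = (s + 3)(s + 1) / -1
  L_2(s) = (s + 3)(s + 2) / 2
Then h(s) = 54·L_0(s) + 23·L_1(s) + 4·L_2(s).
Expanding and collecting terms gives h(s) = 6s^2 - s - 3.
Check: h(-3) = 54. ✓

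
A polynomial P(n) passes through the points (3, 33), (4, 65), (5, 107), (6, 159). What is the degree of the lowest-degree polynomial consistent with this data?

Forward differences of the values at n = 3, 4, 5, 6:
  P  : 33  65  107  159
  Δ  : 32  42  52
  Δ^2: 10  10
  Δ^3: 0
The second differences are constant (10) and nonzero, while all higher differences vanish, so the minimal degree is 2.

2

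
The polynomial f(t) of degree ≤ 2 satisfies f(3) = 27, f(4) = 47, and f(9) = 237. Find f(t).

f(t) = 3t^2 - t + 3

Write f(t) = at^2 + bt + c. Substituting each data point gives a linear system:
  9a + 3b + c = 27
  16a + 4b + c = 47
  81a + 9b + c = 237
Solving the system yields a = 3, b = -1, c = 3.
So f(t) = 3t^2 - t + 3.
Check: f(3) = 27. ✓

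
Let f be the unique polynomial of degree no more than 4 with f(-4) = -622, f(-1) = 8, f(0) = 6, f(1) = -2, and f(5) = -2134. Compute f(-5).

Using the Lagrange interpolation formula with nodes -4, -1, 0, 1, 5:
  L_0(n) = (n + 1)n(n - 1)(n - 5) / 540
  L_1(n) = (n + 4)n(n - 1)(n - 5) / -36
  L_2(n) = (n + 4)(n + 1)(n - 1)(n - 5) / 20
  L_3(n) = (n + 4)(n + 1)n(n - 5) / -40
  L_4(n) = (n + 4)(n + 1)n(n - 1) / 1080
Then f(n) = -622·L_0(n) + 8·L_1(n) + 6·L_2(n) - 2·L_3(n) - 2134·L_4(n).
Expanding and collecting terms gives f(n) = -3n⁴ - 2n³ - 3n + 6.
Evaluating at n = -5: f(-5) = -1604.

-1604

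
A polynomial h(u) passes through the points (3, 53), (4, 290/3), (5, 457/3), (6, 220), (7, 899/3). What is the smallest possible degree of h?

2

Forward differences of the values at u = 3, 4, 5, 6, 7:
  h  : 53  290/3  457/3  220  899/3
  Δ  : 131/3  167/3  203/3  239/3
  Δ^2: 12  12  12
  Δ^3: 0  0
  Δ^4: 0
The second differences are constant (12) and nonzero, while all higher differences vanish, so the minimal degree is 2.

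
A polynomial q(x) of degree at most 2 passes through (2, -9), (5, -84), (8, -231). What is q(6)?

-125

Write q(x) = ax^2 + bx + c. Substituting each data point gives a linear system:
  4a + 2b + c = -9
  25a + 5b + c = -84
  64a + 8b + c = -231
Solving the system yields a = -4, b = 3, c = 1.
So q(x) = -4x^2 + 3x + 1.
Then q(6) = -125.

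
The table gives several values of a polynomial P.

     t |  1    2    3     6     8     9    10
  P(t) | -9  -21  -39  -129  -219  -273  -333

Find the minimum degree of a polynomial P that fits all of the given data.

2

Divided differences on the nodes 1, 2, 3, 6, 8, 9, 10:
  order 0: -9  -21  -39  -129  -219  -273  -333
  order 1: -12  -18  -30  -45  -54  -60
  order 2: -3  -3  -3  -3  -3
  order 3: 0  0  0  0
  order 4: 0  0  0
  order 5: 0  0
  order 6: 0
The order-2 divided differences are all -3 (nonzero) and every higher order vanishes, so the data lies on a polynomial of degree exactly 2.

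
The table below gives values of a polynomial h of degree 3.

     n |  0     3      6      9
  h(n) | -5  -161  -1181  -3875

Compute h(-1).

-5

Write h(n) = an^3 + bn^2 + cn + d. Substituting each data point gives a linear system:
  d = -5
  27a + 9b + 3c + d = -161
  216a + 36b + 6c + d = -1181
  729a + 81b + 9c + d = -3875
Solving the system yields a = -5, b = -3, c = 2, d = -5.
So h(n) = -5n³ - 3n² + 2n - 5.
Then h(-1) = -5.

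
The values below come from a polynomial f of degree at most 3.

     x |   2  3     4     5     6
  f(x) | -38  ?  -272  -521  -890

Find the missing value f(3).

The 4 known points determine the degree-3 polynomial uniquely.
Write f(x) = ax^3 + bx^2 + cx + d. Substituting each data point gives a linear system:
  8a + 4b + 2c + d = -38
  64a + 16b + 4c + d = -272
  125a + 25b + 5c + d = -521
  216a + 36b + 6c + d = -890
Solving the system yields a = -4, b = 0, c = -5, d = 4.
So f(x) = -4x^3 - 5x + 4.
Then f(3) = -119.

-119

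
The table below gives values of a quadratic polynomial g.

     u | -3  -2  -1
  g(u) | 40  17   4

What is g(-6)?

169

Forward differences of the values at u = -3, -2, -1:
  g  : 40  17  4
  Δ  : -23  -13
  Δ^2: 10
The second differences are constant, confirming degree 2.
Interpolating (Newton forward form) and evaluating at u = -6 gives g(-6) = 169.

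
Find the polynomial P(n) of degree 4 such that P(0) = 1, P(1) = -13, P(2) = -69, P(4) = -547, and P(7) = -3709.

Write P(n) = an^4 + bn^3 + cn^2 + dn + e. Substituting each data point gives a linear system:
  e = 1
  a + b + c + d + e = -13
  16a + 8b + 4c + 2d + e = -69
  256a + 64b + 16c + 4d + e = -547
  2401a + 343b + 49c + 7d + e = -3709
Solving the system yields a = -1, b = -3, c = -5, d = -5, e = 1.
So P(n) = -n^4 - 3n^3 - 5n^2 - 5n + 1.
Check: P(7) = -3709. ✓

P(n) = -n^4 - 3n^3 - 5n^2 - 5n + 1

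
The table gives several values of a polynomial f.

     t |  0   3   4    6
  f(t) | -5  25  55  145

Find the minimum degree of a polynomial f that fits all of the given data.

Divided differences on the nodes 0, 3, 4, 6:
  order 0: -5  25  55  145
  order 1: 10  30  45
  order 2: 5  5
  order 3: 0
The order-2 divided differences are all 5 (nonzero) and every higher order vanishes, so the data lies on a polynomial of degree exactly 2.

2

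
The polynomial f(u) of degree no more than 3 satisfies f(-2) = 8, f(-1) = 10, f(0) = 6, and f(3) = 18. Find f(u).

f(u) = u^3 - 5u + 6

Write f(u) = au^3 + bu^2 + cu + d. Substituting each data point gives a linear system:
  -8a + 4b - 2c + d = 8
  -a + b - c + d = 10
  d = 6
  27a + 9b + 3c + d = 18
Solving the system yields a = 1, b = 0, c = -5, d = 6.
So f(u) = u^3 - 5u + 6.
Check: f(-1) = 10. ✓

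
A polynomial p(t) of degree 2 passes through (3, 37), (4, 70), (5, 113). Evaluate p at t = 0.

Write p(t) = at^2 + bt + c. Substituting each data point gives a linear system:
  9a + 3b + c = 37
  16a + 4b + c = 70
  25a + 5b + c = 113
Solving the system yields a = 5, b = -2, c = -2.
So p(t) = 5t^2 - 2t - 2.
Then p(0) = -2.

-2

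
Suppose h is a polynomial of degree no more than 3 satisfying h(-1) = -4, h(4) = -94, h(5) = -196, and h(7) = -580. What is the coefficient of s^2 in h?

Write h(s) = as^3 + bs^2 + cs + d. Substituting each data point gives a linear system:
  -a + b - c + d = -4
  64a + 16b + 4c + d = -94
  125a + 25b + 5c + d = -196
  343a + 49b + 7c + d = -580
Solving the system yields a = -2, b = 2, c = 2, d = -6.
So h(s) = -2s³ + 2s² + 2s - 6.
The coefficient of s^2 is 2.

2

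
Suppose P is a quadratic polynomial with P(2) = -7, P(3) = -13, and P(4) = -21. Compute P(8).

-73

Forward differences of the values at t = 2, 3, 4:
  P  : -7  -13  -21
  Δ  : -6  -8
  Δ^2: -2
The second differences are constant, confirming degree 2.
Interpolating (Newton forward form) and evaluating at t = 8 gives P(8) = -73.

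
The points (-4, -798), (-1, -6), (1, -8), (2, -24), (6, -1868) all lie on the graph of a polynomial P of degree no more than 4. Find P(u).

Using the Lagrange interpolation formula with nodes -4, -1, 1, 2, 6:
  L_0(u) = (u + 1)(u - 1)(u - 2)(u - 6) / 900
  L_1(u) = (u + 4)(u - 1)(u - 2)(u - 6) / -126
  L_2(u) = (u + 4)(u + 1)(u - 2)(u - 6) / 50
  L_3(u) = (u + 4)(u + 1)(u - 1)(u - 6) / -72
  L_4(u) = (u + 4)(u + 1)(u - 1)(u - 2) / 1400
Then P(u) = -798·L_0(u) - 6·L_1(u) - 8·L_2(u) - 24·L_3(u) - 1868·L_4(u).
Expanding and collecting terms gives P(u) = -2u^4 + 4u^3 - 3u^2 - 5u - 2.
Check: P(-1) = -6. ✓

P(u) = -2u^4 + 4u^3 - 3u^2 - 5u - 2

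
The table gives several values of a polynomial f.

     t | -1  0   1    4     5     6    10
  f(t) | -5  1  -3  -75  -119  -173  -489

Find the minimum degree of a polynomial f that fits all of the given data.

Divided differences on the nodes -1, 0, 1, 4, 5, 6, 10:
  order 0: -5  1  -3  -75  -119  -173  -489
  order 1: 6  -4  -24  -44  -54  -79
  order 2: -5  -5  -5  -5  -5
  order 3: 0  0  0  0
  order 4: 0  0  0
  order 5: 0  0
  order 6: 0
The order-2 divided differences are all -5 (nonzero) and every higher order vanishes, so the data lies on a polynomial of degree exactly 2.

2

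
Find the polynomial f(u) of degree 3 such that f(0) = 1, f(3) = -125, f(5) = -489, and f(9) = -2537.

f(u) = -3u^3 - 4u^2 - 3u + 1

Using the Lagrange interpolation formula with nodes 0, 3, 5, 9:
  L_0(u) = (u - 3)(u - 5)(u - 9) / -135
  L_1(u) = u(u - 5)(u - 9) / 36
  L_2(u) = u(u - 3)(u - 9) / -40
  L_3(u) = u(u - 3)(u - 5) / 216
Then f(u) = 1·L_0(u) - 125·L_1(u) - 489·L_2(u) - 2537·L_3(u).
Expanding and collecting terms gives f(u) = -3u^3 - 4u^2 - 3u + 1.
Check: f(9) = -2537. ✓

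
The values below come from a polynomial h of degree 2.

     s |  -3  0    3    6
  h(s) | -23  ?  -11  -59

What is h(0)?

The 3 known points determine the degree-2 polynomial uniquely.
Write h(s) = as^2 + bs + c. Substituting each data point gives a linear system:
  9a - 3b + c = -23
  9a + 3b + c = -11
  36a + 6b + c = -59
Solving the system yields a = -2, b = 2, c = 1.
So h(s) = -2s^2 + 2s + 1.
Then h(0) = 1.

1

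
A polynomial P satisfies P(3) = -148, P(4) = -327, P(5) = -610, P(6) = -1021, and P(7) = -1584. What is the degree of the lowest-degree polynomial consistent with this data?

Forward differences of the values at u = 3, 4, 5, 6, 7:
  P  : -148  -327  -610  -1021  -1584
  Δ  : -179  -283  -411  -563
  Δ^2: -104  -128  -152
  Δ^3: -24  -24
  Δ^4: 0
The third differences are constant (-24) and nonzero, while all higher differences vanish, so the minimal degree is 3.

3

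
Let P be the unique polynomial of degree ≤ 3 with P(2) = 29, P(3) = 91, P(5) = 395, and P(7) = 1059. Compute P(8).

Write P(x) = ax^3 + bx^2 + cx + d. Substituting each data point gives a linear system:
  8a + 4b + 2c + d = 29
  27a + 9b + 3c + d = 91
  125a + 25b + 5c + d = 395
  343a + 49b + 7c + d = 1059
Solving the system yields a = 3, b = 0, c = 5, d = -5.
So P(x) = 3x^3 + 5x - 5.
Then P(8) = 1571.

1571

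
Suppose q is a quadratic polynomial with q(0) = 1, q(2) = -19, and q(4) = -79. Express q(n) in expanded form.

q(n) = -5n^2 + 1

Write q(n) = an^2 + bn + c. Substituting each data point gives a linear system:
  c = 1
  4a + 2b + c = -19
  16a + 4b + c = -79
Solving the system yields a = -5, b = 0, c = 1.
So q(n) = -5n^2 + 1.
Check: q(4) = -79. ✓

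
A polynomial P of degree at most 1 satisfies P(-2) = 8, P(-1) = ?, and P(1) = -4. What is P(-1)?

4

The 2 known points determine the degree-1 polynomial uniquely.
Write P(t) = at + b. Substituting each data point gives a linear system:
  -2a + b = 8
  a + b = -4
Solving the system yields a = -4, b = 0.
So P(t) = -4t.
Then P(-1) = 4.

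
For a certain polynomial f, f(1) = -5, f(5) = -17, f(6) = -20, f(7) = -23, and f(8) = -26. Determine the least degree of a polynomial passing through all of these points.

Divided differences on the nodes 1, 5, 6, 7, 8:
  order 0: -5  -17  -20  -23  -26
  order 1: -3  -3  -3  -3
  order 2: 0  0  0
  order 3: 0  0
  order 4: 0
The order-1 divided differences are all -3 (nonzero) and every higher order vanishes, so the data lies on a polynomial of degree exactly 1.

1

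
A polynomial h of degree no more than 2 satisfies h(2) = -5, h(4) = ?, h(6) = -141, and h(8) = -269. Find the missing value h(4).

The 3 known points determine the degree-2 polynomial uniquely.
Write h(t) = at^2 + bt + c. Substituting each data point gives a linear system:
  4a + 2b + c = -5
  36a + 6b + c = -141
  64a + 8b + c = -269
Solving the system yields a = -5, b = 6, c = 3.
So h(t) = -5t^2 + 6t + 3.
Then h(4) = -53.

-53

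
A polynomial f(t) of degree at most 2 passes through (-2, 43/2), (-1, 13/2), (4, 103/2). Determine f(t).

f(t) = 4t^2 - 3t - 1/2

Write f(t) = at^2 + bt + c. Substituting each data point gives a linear system:
  4a - 2b + c = 43/2
  a - b + c = 13/2
  16a + 4b + c = 103/2
Solving the system yields a = 4, b = -3, c = -1/2.
So f(t) = 4t² - 3t - 1/2.
Check: f(4) = 103/2. ✓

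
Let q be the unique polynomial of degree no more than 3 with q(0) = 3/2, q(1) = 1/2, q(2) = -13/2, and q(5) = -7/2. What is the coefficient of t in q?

4

Write q(t) = at^3 + bt^2 + ct + d. Substituting each data point gives a linear system:
  d = 3/2
  a + b + c + d = 1/2
  8a + 4b + 2c + d = -13/2
  125a + 25b + 5c + d = -7/2
Solving the system yields a = 1, b = -6, c = 4, d = 3/2.
So q(t) = t^3 - 6t^2 + 4t + 3/2.
The coefficient of t is 4.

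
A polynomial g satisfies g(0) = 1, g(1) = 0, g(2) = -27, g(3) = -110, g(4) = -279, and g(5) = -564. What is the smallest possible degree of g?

3

Forward differences of the values at u = 0, 1, 2, 3, 4, 5:
  g  : 1  0  -27  -110  -279  -564
  Δ  : -1  -27  -83  -169  -285
  Δ^2: -26  -56  -86  -116
  Δ^3: -30  -30  -30
  Δ^4: 0  0
  Δ^5: 0
The third differences are constant (-30) and nonzero, while all higher differences vanish, so the minimal degree is 3.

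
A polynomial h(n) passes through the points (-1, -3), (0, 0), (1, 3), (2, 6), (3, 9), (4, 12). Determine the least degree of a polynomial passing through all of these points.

Forward differences of the values at n = -1, 0, 1, 2, 3, 4:
  h  : -3  0  3  6  9  12
  Δ  : 3  3  3  3  3
  Δ^2: 0  0  0  0
  Δ^3: 0  0  0
  Δ^4: 0  0
  Δ^5: 0
The first differences are constant (3) and nonzero, while all higher differences vanish, so the minimal degree is 1.

1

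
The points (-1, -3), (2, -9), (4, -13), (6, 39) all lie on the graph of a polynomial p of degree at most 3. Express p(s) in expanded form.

p(s) = s^3 - 5s^2 + 3

Write p(s) = as^3 + bs^2 + cs + d. Substituting each data point gives a linear system:
  -a + b - c + d = -3
  8a + 4b + 2c + d = -9
  64a + 16b + 4c + d = -13
  216a + 36b + 6c + d = 39
Solving the system yields a = 1, b = -5, c = 0, d = 3.
So p(s) = s^3 - 5s^2 + 3.
Check: p(-1) = -3. ✓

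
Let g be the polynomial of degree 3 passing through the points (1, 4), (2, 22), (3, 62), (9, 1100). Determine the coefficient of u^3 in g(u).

Write g(u) = au^3 + bu^2 + cu + d. Substituting each data point gives a linear system:
  a + b + c + d = 4
  8a + 4b + 2c + d = 22
  27a + 9b + 3c + d = 62
  729a + 81b + 9c + d = 1100
Solving the system yields a = 1, b = 5, c = -4, d = 2.
So g(u) = u^3 + 5u^2 - 4u + 2.
The leading coefficient is 1.

1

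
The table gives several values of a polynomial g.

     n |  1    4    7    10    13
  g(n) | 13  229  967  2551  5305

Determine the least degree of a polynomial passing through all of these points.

3

Forward differences of the values at n = 1, 4, 7, 10, 13:
  g  : 13  229  967  2551  5305
  Δ  : 216  738  1584  2754
  Δ^2: 522  846  1170
  Δ^3: 324  324
  Δ^4: 0
The third differences are constant (324) and nonzero, while all higher differences vanish, so the minimal degree is 3.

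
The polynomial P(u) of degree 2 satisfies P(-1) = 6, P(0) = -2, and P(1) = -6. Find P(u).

P(u) = 2u^2 - 6u - 2

Write P(u) = au^2 + bu + c. Substituting each data point gives a linear system:
  a - b + c = 6
  c = -2
  a + b + c = -6
Solving the system yields a = 2, b = -6, c = -2.
So P(u) = 2u^2 - 6u - 2.
Check: P(-1) = 6. ✓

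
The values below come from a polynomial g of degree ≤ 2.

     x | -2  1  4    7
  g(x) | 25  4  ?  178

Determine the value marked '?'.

55

On equispaced nodes a degree-2 polynomial has vanishing third forward difference, so
  - g(-2) + 3·g(1) - 3·g(4) + g(7) = 0.
Substituting the known values and solving for g(4):
  -3·g(4) = -165
  g(4) = 55.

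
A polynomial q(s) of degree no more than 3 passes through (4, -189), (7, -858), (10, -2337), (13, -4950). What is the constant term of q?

Write q(s) = as^3 + bs^2 + cs + d. Substituting each data point gives a linear system:
  64a + 16b + 4c + d = -189
  343a + 49b + 7c + d = -858
  1000a + 100b + 10c + d = -2337
  2197a + 169b + 13c + d = -4950
Solving the system yields a = -2, b = -3, c = -4, d = 3.
So q(s) = -2s³ - 3s² - 4s + 3.
The constant term is 3.

3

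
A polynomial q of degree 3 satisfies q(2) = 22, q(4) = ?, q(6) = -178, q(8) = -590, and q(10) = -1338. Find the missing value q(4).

-6

On equispaced nodes a degree-3 polynomial has vanishing fourth forward difference, so
  q(2) - 4·q(4) + 6·q(6) - 4·q(8) + q(10) = 0.
Substituting the known values and solving for q(4):
  -4·q(4) = 24
  q(4) = -6.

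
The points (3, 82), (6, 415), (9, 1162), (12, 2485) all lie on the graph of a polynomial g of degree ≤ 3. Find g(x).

g(x) = x^3 + 5x^2 + 3x + 1

Using the Lagrange interpolation formula with nodes 3, 6, 9, 12:
  L_0(x) = (x - 6)(x - 9)(x - 12) / -162
  L_1(x) = (x - 3)(x - 9)(x - 12) / 54
  L_2(x) = (x - 3)(x - 6)(x - 12) / -54
  L_3(x) = (x - 3)(x - 6)(x - 9) / 162
Then g(x) = 82·L_0(x) + 415·L_1(x) + 1162·L_2(x) + 2485·L_3(x).
Expanding and collecting terms gives g(x) = x³ + 5x² + 3x + 1.
Check: g(6) = 415. ✓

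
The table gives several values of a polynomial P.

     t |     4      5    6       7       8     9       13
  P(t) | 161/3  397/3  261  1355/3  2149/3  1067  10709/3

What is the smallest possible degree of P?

3

Divided differences on the nodes 4, 5, 6, 7, 8, 9, 13:
  order 0: 161/3  397/3  261  1355/3  2149/3  1067  10709/3
  order 1: 236/3  386/3  572/3  794/3  1052/3  1877/3
  order 2: 25  31  37  43  55
  order 3: 2  2  2  2
  order 4: 0  0  0
  order 5: 0  0
  order 6: 0
The order-3 divided differences are all 2 (nonzero) and every higher order vanishes, so the data lies on a polynomial of degree exactly 3.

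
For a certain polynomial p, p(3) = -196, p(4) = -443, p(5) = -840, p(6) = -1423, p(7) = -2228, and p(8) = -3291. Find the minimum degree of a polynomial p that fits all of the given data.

3

Forward differences of the values at s = 3, 4, 5, 6, 7, 8:
  p  : -196  -443  -840  -1423  -2228  -3291
  Δ  : -247  -397  -583  -805  -1063
  Δ^2: -150  -186  -222  -258
  Δ^3: -36  -36  -36
  Δ^4: 0  0
  Δ^5: 0
The third differences are constant (-36) and nonzero, while all higher differences vanish, so the minimal degree is 3.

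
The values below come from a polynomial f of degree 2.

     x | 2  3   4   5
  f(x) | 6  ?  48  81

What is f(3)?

23

The 3 known points determine the degree-2 polynomial uniquely.
Write f(x) = ax^2 + bx + c. Substituting each data point gives a linear system:
  4a + 2b + c = 6
  16a + 4b + c = 48
  25a + 5b + c = 81
Solving the system yields a = 4, b = -3, c = -4.
So f(x) = 4x^2 - 3x - 4.
Then f(3) = 23.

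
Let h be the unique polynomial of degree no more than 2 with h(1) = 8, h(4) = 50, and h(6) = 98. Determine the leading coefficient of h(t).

2

Write h(t) = at^2 + bt + c. Substituting each data point gives a linear system:
  a + b + c = 8
  16a + 4b + c = 50
  36a + 6b + c = 98
Solving the system yields a = 2, b = 4, c = 2.
So h(t) = 2t^2 + 4t + 2.
The leading coefficient is 2.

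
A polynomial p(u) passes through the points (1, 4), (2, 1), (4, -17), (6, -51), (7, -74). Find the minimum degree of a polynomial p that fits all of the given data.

2

Divided differences on the nodes 1, 2, 4, 6, 7:
  order 0: 4  1  -17  -51  -74
  order 1: -3  -9  -17  -23
  order 2: -2  -2  -2
  order 3: 0  0
  order 4: 0
The order-2 divided differences are all -2 (nonzero) and every higher order vanishes, so the data lies on a polynomial of degree exactly 2.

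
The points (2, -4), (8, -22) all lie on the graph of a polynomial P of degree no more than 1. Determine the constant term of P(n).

2

Write P(n) = an + b. Substituting each data point gives a linear system:
  2a + b = -4
  8a + b = -22
Solving the system yields a = -3, b = 2.
So P(n) = -3n + 2.
The constant term is 2.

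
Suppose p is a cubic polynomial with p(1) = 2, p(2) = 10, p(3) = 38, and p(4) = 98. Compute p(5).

202

Write p(s) = as^3 + bs^2 + cs + d. Substituting each data point gives a linear system:
  a + b + c + d = 2
  8a + 4b + 2c + d = 10
  27a + 9b + 3c + d = 38
  64a + 16b + 4c + d = 98
Solving the system yields a = 2, b = -2, c = 0, d = 2.
So p(s) = 2s³ - 2s² + 2.
Then p(5) = 202.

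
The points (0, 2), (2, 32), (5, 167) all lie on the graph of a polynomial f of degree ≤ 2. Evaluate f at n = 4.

Write f(n) = an^2 + bn + c. Substituting each data point gives a linear system:
  c = 2
  4a + 2b + c = 32
  25a + 5b + c = 167
Solving the system yields a = 6, b = 3, c = 2.
So f(n) = 6n² + 3n + 2.
Then f(4) = 110.

110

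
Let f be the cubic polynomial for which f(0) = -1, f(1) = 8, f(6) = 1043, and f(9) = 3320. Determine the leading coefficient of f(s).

4

Write f(s) = as^3 + bs^2 + cs + d. Substituting each data point gives a linear system:
  d = -1
  a + b + c + d = 8
  216a + 36b + 6c + d = 1043
  729a + 81b + 9c + d = 3320
Solving the system yields a = 4, b = 5, c = 0, d = -1.
So f(s) = 4s^3 + 5s^2 - 1.
The leading coefficient is 4.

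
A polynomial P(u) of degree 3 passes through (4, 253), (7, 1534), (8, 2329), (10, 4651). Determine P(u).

P(u) = 5u^3 - 3u^2 - 5u + 1

Write P(u) = au^3 + bu^2 + cu + d. Substituting each data point gives a linear system:
  64a + 16b + 4c + d = 253
  343a + 49b + 7c + d = 1534
  512a + 64b + 8c + d = 2329
  1000a + 100b + 10c + d = 4651
Solving the system yields a = 5, b = -3, c = -5, d = 1.
So P(u) = 5u³ - 3u² - 5u + 1.
Check: P(10) = 4651. ✓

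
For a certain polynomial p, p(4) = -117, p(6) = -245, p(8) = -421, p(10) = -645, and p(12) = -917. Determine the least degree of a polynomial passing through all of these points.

2

Forward differences of the values at t = 4, 6, 8, 10, 12:
  p  : -117  -245  -421  -645  -917
  Δ  : -128  -176  -224  -272
  Δ^2: -48  -48  -48
  Δ^3: 0  0
  Δ^4: 0
The second differences are constant (-48) and nonzero, while all higher differences vanish, so the minimal degree is 2.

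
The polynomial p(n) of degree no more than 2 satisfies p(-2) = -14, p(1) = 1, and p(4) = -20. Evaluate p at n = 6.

Write p(n) = an^2 + bn + c. Substituting each data point gives a linear system:
  4a - 2b + c = -14
  a + b + c = 1
  16a + 4b + c = -20
Solving the system yields a = -2, b = 3, c = 0.
So p(n) = -2n^2 + 3n.
Then p(6) = -54.

-54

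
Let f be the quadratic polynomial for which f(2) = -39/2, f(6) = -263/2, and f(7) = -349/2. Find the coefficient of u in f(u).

Write f(u) = au^2 + bu + c. Substituting each data point gives a linear system:
  4a + 2b + c = -39/2
  36a + 6b + c = -263/2
  49a + 7b + c = -349/2
Solving the system yields a = -3, b = -4, c = 1/2.
So f(u) = -3u² - 4u + 1/2.
The coefficient of u is -4.

-4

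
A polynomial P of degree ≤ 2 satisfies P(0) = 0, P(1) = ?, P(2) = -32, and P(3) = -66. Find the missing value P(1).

-10

The 3 known points determine the degree-2 polynomial uniquely.
Write P(u) = au^2 + bu + c. Substituting each data point gives a linear system:
  c = 0
  4a + 2b + c = -32
  9a + 3b + c = -66
Solving the system yields a = -6, b = -4, c = 0.
So P(u) = -6u^2 - 4u.
Then P(1) = -10.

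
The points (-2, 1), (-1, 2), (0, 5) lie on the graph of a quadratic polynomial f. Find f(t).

Using the Lagrange interpolation formula with nodes -2, -1, 0:
  L_0(t) = (t + 1)t / 2
  L_1(t) = (t + 2)t / -1
  L_2(t) = (t + 2)(t + 1) / 2
Then f(t) = 1·L_0(t) + 2·L_1(t) + 5·L_2(t).
Expanding and collecting terms gives f(t) = t² + 4t + 5.
Check: f(-2) = 1. ✓

f(t) = t^2 + 4t + 5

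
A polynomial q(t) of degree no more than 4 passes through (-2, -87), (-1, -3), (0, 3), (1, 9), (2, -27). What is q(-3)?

Write q(t) = at^4 + bt^3 + ct^2 + dt + e. Substituting each data point gives a linear system:
  16a - 8b + 4c - 2d + e = -87
  a - b + c - d + e = -3
  e = 3
  a + b + c + d + e = 9
  16a + 8b + 4c + 2d + e = -27
Solving the system yields a = -5, b = 3, c = 5, d = 3, e = 3.
So q(t) = -5t^4 + 3t^3 + 5t^2 + 3t + 3.
Then q(-3) = -447.

-447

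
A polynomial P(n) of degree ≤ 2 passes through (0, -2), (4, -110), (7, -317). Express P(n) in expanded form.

P(n) = -6n^2 - 3n - 2

Using the Lagrange interpolation formula with nodes 0, 4, 7:
  L_0(n) = (n - 4)(n - 7) / 28
  L_1(n) = n(n - 7) / -12
  L_2(n) = n(n - 4) / 21
Then P(n) = -2·L_0(n) - 110·L_1(n) - 317·L_2(n).
Expanding and collecting terms gives P(n) = -6n^2 - 3n - 2.
Check: P(4) = -110. ✓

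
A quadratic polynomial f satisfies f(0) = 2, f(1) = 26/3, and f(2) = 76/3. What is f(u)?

f(u) = 5u^2 + (5/3)u + 2

Write f(u) = au^2 + bu + c. Substituting each data point gives a linear system:
  c = 2
  a + b + c = 26/3
  4a + 2b + c = 76/3
Solving the system yields a = 5, b = 5/3, c = 2.
So f(u) = 5u^2 + (5/3)u + 2.
Check: f(0) = 2. ✓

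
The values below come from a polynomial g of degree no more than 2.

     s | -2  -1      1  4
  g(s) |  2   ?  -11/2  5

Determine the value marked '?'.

The 3 known points determine the degree-2 polynomial uniquely.
Write g(s) = as^2 + bs + c. Substituting each data point gives a linear system:
  4a - 2b + c = 2
  a + b + c = -11/2
  16a + 4b + c = 5
Solving the system yields a = 1, b = -3/2, c = -5.
So g(s) = s^2 - (3/2)s - 5.
Then g(-1) = -5/2.

-5/2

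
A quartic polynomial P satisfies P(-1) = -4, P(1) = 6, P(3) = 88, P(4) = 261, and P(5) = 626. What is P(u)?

Write P(u) = au^4 + bu^3 + cu^2 + du + e. Substituting each data point gives a linear system:
  a - b + c - d + e = -4
  a + b + c + d + e = 6
  81a + 27b + 9c + 3d + e = 88
  256a + 64b + 16c + 4d + e = 261
  625a + 125b + 25c + 5d + e = 626
Solving the system yields a = 1, b = 0, c = -1, d = 5, e = 1.
So P(u) = u⁴ - u² + 5u + 1.
Check: P(3) = 88. ✓

P(u) = u^4 - u^2 + 5u + 1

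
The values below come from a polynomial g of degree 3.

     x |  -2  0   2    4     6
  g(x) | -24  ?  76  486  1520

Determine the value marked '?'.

On equispaced nodes a degree-3 polynomial has vanishing fourth forward difference, so
  g(-2) - 4·g(0) + 6·g(2) - 4·g(4) + g(6) = 0.
Substituting the known values and solving for g(0):
  -4·g(0) = -8
  g(0) = 2.

2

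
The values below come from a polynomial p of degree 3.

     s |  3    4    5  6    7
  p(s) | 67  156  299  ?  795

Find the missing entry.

The 4 known points determine the degree-3 polynomial uniquely.
Write p(s) = as^3 + bs^2 + cs + d. Substituting each data point gives a linear system:
  27a + 9b + 3c + d = 67
  64a + 16b + 4c + d = 156
  125a + 25b + 5c + d = 299
  343a + 49b + 7c + d = 795
Solving the system yields a = 2, b = 3, c = -6, d = 4.
So p(s) = 2s^3 + 3s^2 - 6s + 4.
Then p(6) = 508.

508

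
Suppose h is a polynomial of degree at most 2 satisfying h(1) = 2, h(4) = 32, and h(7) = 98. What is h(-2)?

8

Using the Lagrange interpolation formula with nodes 1, 4, 7:
  L_0(x) = (x - 4)(x - 7) / 18
  L_1(x) = (x - 1)(x - 7) / -9
  L_2(x) = (x - 1)(x - 4) / 18
Then h(x) = 2·L_0(x) + 32·L_1(x) + 98·L_2(x).
Expanding and collecting terms gives h(x) = 2x².
Evaluating at x = -2: h(-2) = 8.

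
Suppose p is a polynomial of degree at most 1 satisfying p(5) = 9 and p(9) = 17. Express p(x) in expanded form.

Write p(x) = ax + b. Substituting each data point gives a linear system:
  5a + b = 9
  9a + b = 17
Solving the system yields a = 2, b = -1.
So p(x) = 2x - 1.
Check: p(5) = 9. ✓

p(x) = 2x - 1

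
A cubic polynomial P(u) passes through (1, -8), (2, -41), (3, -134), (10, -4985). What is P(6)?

Write P(u) = au^3 + bu^2 + cu + d. Substituting each data point gives a linear system:
  a + b + c + d = -8
  8a + 4b + 2c + d = -41
  27a + 9b + 3c + d = -134
  1000a + 100b + 10c + d = -4985
Solving the system yields a = -5, b = 0, c = 2, d = -5.
So P(u) = -5u^3 + 2u - 5.
Then P(6) = -1073.

-1073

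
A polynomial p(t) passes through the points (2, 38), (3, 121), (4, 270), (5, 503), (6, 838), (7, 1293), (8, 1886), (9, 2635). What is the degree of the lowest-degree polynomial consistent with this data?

3

Forward differences of the values at t = 2, 3, 4, 5, 6, 7, 8, 9:
  p  : 38  121  270  503  838  1293  1886  2635
  Δ  : 83  149  233  335  455  593  749
  Δ^2: 66  84  102  120  138  156
  Δ^3: 18  18  18  18  18
  Δ^4: 0  0  0  0
  Δ^5: 0  0  0
  Δ^6: 0  0
  Δ^7: 0
The third differences are constant (18) and nonzero, while all higher differences vanish, so the minimal degree is 3.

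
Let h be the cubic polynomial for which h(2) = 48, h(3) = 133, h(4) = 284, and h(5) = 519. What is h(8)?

1908

Forward differences of the values at x = 2, 3, 4, 5:
  h  : 48  133  284  519
  Δ  : 85  151  235
  Δ^2: 66  84
  Δ^3: 18
The third differences are constant, confirming degree 3.
Interpolating (Newton forward form) and evaluating at x = 8 gives h(8) = 1908.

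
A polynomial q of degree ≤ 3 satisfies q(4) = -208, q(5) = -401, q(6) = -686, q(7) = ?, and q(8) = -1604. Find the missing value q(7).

-1081

On equispaced nodes a degree-3 polynomial has vanishing fourth forward difference, so
  q(4) - 4·q(5) + 6·q(6) - 4·q(7) + q(8) = 0.
Substituting the known values and solving for q(7):
  -4·q(7) = 4324
  q(7) = -1081.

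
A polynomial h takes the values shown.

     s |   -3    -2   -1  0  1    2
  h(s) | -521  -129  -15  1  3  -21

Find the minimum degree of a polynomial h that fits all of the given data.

4

Forward differences of the values at s = -3, -2, -1, 0, 1, 2:
  h  : -521  -129  -15  1  3  -21
  Δ  : 392  114  16  2  -24
  Δ^2: -278  -98  -14  -26
  Δ^3: 180  84  -12
  Δ^4: -96  -96
  Δ^5: 0
The fourth differences are constant (-96) and nonzero, while all higher differences vanish, so the minimal degree is 4.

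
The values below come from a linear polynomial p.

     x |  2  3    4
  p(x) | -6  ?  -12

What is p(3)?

-9

The 2 known points determine the degree-1 polynomial uniquely.
Write p(x) = ax + b. Substituting each data point gives a linear system:
  2a + b = -6
  4a + b = -12
Solving the system yields a = -3, b = 0.
So p(x) = -3x.
Then p(3) = -9.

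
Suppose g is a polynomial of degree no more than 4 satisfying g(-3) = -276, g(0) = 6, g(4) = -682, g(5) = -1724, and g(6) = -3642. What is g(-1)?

-2

Write g(u) = au^4 + bu^3 + cu^2 + du + e. Substituting each data point gives a linear system:
  81a - 27b + 9c - 3d + e = -276
  e = 6
  256a + 64b + 16c + 4d + e = -682
  625a + 125b + 25c + 5d + e = -1724
  1296a + 216b + 36c + 6d + e = -3642
Solving the system yields a = -3, b = 1, c = 0, d = 4, e = 6.
So g(u) = -3u^4 + u^3 + 4u + 6.
Then g(-1) = -2.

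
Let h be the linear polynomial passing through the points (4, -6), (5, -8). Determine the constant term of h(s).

Write h(s) = as + b. Substituting each data point gives a linear system:
  4a + b = -6
  5a + b = -8
Solving the system yields a = -2, b = 2.
So h(s) = -2s + 2.
The constant term is 2.

2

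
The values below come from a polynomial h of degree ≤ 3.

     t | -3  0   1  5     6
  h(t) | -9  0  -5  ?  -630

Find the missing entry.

-385

The 4 known points determine the degree-3 polynomial uniquely.
Write h(t) = at^3 + bt^2 + ct + d. Substituting each data point gives a linear system:
  -27a + 9b - 3c + d = -9
  d = 0
  a + b + c + d = -5
  216a + 36b + 6c + d = -630
Solving the system yields a = -2, b = -6, c = 3, d = 0.
So h(t) = -2t³ - 6t² + 3t.
Then h(5) = -385.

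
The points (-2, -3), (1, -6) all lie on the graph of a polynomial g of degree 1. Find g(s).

g(s) = -s - 5

Using the Lagrange interpolation formula with nodes -2, 1:
  L_0(s) = (s - 1) / -3
  L_1(s) = (s + 2) / 3
Then g(s) = -3·L_0(s) - 6·L_1(s).
Expanding and collecting terms gives g(s) = -s - 5.
Check: g(-2) = -3. ✓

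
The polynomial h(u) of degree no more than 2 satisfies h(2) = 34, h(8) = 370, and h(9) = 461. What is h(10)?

Write h(u) = au^2 + bu + c. Substituting each data point gives a linear system:
  4a + 2b + c = 34
  64a + 8b + c = 370
  81a + 9b + c = 461
Solving the system yields a = 5, b = 6, c = 2.
So h(u) = 5u^2 + 6u + 2.
Then h(10) = 562.

562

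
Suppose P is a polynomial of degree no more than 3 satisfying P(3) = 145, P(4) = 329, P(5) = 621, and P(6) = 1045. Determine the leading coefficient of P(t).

4

Write P(t) = at^3 + bt^2 + ct + d. Substituting each data point gives a linear system:
  27a + 9b + 3c + d = 145
  64a + 16b + 4c + d = 329
  125a + 25b + 5c + d = 621
  216a + 36b + 6c + d = 1045
Solving the system yields a = 4, b = 6, c = -6, d = 1.
So P(t) = 4t^3 + 6t^2 - 6t + 1.
The leading coefficient is 4.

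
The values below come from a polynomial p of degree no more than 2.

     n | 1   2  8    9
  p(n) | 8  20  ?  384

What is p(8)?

302

The 3 known points determine the degree-2 polynomial uniquely.
Write p(n) = an^2 + bn + c. Substituting each data point gives a linear system:
  a + b + c = 8
  4a + 2b + c = 20
  81a + 9b + c = 384
Solving the system yields a = 5, b = -3, c = 6.
So p(n) = 5n^2 - 3n + 6.
Then p(8) = 302.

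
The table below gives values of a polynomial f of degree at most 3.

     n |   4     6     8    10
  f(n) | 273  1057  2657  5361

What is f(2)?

Using the Lagrange interpolation formula with nodes 4, 6, 8, 10:
  L_0(n) = (n - 6)(n - 8)(n - 10) / -48
  L_1(n) = (n - 4)(n - 8)(n - 10) / 16
  L_2(n) = (n - 4)(n - 6)(n - 10) / -16
  L_3(n) = (n - 4)(n - 6)(n - 8) / 48
Then f(n) = 273·L_0(n) + 1057·L_1(n) + 2657·L_2(n) + 5361·L_3(n).
Expanding and collecting terms gives f(n) = 6n³ - 6n² - 4n + 1.
Evaluating at n = 2: f(2) = 17.

17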